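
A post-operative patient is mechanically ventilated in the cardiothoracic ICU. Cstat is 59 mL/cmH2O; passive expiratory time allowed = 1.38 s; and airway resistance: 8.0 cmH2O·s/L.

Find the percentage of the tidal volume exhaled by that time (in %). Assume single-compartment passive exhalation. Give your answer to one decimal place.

τ = R × C = 8.0 × 59 mL/cmH2O = 8.0 × 0.059 L/cmH2O = 0.472 s.
Passive exhalation: V(t)/V₀ = e^(−t/τ) = e^(−1.38/0.472) = 0.05373.
Fraction exhaled = 1 − 0.05373 = 0.9463 → 94.63%.

94.6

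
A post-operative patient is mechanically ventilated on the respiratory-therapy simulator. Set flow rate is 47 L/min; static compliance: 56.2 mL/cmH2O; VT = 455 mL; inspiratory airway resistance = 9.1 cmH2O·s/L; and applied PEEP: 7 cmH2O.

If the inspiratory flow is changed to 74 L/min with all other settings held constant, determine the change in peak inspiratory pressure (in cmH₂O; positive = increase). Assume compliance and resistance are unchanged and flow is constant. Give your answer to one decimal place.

Flow: 47 L/min ÷ 60 = 0.7833 L/s.
New flow: 74 L/min ÷ 60 = 1.2333 L/s.
PIP = Vt/C + R·V̇ + PEEP (constant-flow equation of motion).
Only the resistive term changes: ΔPIP = R × ΔV̇ = 9.1 × (1.2333 − 0.7833) = 9.1 × 0.45 = 4.095 cmH2O.

4.1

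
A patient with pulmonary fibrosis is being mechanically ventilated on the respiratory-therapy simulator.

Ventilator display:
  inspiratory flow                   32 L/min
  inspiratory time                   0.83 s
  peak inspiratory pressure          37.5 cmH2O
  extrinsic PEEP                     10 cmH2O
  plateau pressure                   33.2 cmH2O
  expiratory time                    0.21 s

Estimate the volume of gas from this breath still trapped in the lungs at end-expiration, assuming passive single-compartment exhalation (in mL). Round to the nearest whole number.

Flow: 32 L/min ÷ 60 = 0.5333 L/s.
Vt = flow × Ti = 0.5333 L/s × 0.83 s × 1000 mL/L = 442.64 mL.
R = (PIP − Pplat)/V̇ = (37.5 − 33.2) / 0.5333 = 4.3/0.5333 = 8.063 cmH2O·s/L.
C = Vt/(Pplat − PEEP) = 442.64 / (33.2 − 10) = 442.64/23.2 = 19.079 mL/cmH2O.
τ = R × C = 8.063 × 0.01908 L/cmH2O = 0.1538 s.
Fraction remaining = e^(−Te/τ) = e^(−0.21/0.1538) = 0.2553.
Trapped volume = 442.64 × 0.2553 = 113.01 mL.

113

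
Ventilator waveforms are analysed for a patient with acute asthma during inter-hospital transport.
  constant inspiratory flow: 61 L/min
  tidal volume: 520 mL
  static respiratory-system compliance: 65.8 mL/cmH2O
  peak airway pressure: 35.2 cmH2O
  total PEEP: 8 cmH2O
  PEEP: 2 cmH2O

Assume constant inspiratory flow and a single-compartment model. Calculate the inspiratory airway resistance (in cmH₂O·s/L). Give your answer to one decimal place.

19.0

Flow: 61 L/min ÷ 60 = 1.0167 L/s.
Total PEEP = 8 cmH2O (set 2 + intrinsic 6); this is the baseline alveolar pressure.
Equation of motion (constant flow): PIP = Vt/C + R·V̇ + PEEP.
R·V̇ = PIP − Vt/C − PEEP = 35.2 − 520/65.8 − 8 = 35.2 − 7.903 − 8 = 19.297 cmH2O.
R = 19.297 / 1.0167 = 18.98 cmH2O·s/L.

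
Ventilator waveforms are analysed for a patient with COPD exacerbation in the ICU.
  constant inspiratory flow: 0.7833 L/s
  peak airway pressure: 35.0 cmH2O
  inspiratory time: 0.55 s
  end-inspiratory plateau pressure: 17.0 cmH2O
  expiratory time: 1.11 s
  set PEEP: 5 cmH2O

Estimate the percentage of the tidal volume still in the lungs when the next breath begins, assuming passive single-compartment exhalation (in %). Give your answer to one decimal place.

Vt = flow × Ti = 0.7833 L/s × 0.55 s × 1000 mL/L = 430.82 mL.
R = (PIP − Pplat)/V̇ = (35.0 − 17.0) / 0.7833 = 18.0/0.7833 = 22.98 cmH2O·s/L.
C = Vt/(Pplat − PEEP) = 430.82 / (17.0 − 5) = 430.82/12.0 = 35.902 mL/cmH2O.
τ = R × C = 22.98 × 0.0359 L/cmH2O = 0.825 s.
Fraction remaining at end-expiration = e^(−Te/τ) = e^(−1.11/0.825) = 0.2604 → 26.04%.

26.0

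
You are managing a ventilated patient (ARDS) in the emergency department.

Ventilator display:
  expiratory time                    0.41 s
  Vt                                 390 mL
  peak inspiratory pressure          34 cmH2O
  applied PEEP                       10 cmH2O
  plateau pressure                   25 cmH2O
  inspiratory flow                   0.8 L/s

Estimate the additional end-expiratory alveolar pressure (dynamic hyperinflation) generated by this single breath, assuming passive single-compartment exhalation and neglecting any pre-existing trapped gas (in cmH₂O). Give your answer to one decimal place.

R = (PIP − Pplat)/V̇ = (34 − 25) / 0.8 = 9.0/0.8 = 11.25 cmH2O·s/L.
C = Vt/(Pplat − PEEP) = 390.0 / (25 − 10) = 390.0/15.0 = 26.0 mL/cmH2O.
τ = R × C = 11.25 × 0.026 L/cmH2O = 0.2925 s.
Fraction remaining = e^(−Te/τ) = e^(−0.41/0.2925) = 0.2462; trapped volume = 390.0 × 0.2462 = 96.018 mL.
Additional alveolar pressure from trapping ≈ V_trapped / C = 96.018 / 26.0 = 3.693 cmH2O.

3.7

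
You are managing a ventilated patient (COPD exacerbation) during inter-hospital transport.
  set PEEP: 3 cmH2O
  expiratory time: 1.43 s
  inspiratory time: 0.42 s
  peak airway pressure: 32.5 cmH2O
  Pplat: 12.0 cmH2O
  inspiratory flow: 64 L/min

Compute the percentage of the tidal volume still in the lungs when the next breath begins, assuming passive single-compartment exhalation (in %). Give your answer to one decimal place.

Flow: 64 L/min ÷ 60 = 1.0667 L/s.
Vt = flow × Ti = 1.0667 L/s × 0.42 s × 1000 mL/L = 448.01 mL.
R = (PIP − Pplat)/V̇ = (32.5 − 12.0) / 1.0667 = 20.5/1.0667 = 19.218 cmH2O·s/L.
C = Vt/(Pplat − PEEP) = 448.01 / (12.0 − 3) = 448.01/9.0 = 49.779 mL/cmH2O.
τ = R × C = 19.218 × 0.04978 L/cmH2O = 0.9567 s.
Fraction remaining at end-expiration = e^(−Te/τ) = e^(−1.43/0.9567) = 0.2243 → 22.43%.

22.4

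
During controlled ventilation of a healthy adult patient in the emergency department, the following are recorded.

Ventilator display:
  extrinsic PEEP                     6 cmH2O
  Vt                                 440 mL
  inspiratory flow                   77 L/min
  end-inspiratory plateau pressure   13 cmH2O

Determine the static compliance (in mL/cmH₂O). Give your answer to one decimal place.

Cstat = Vt / (Pplat − PEEP) = 440 / (13 − 6) = 440 / 7.0 = 62.857 mL/cmH2O.

62.9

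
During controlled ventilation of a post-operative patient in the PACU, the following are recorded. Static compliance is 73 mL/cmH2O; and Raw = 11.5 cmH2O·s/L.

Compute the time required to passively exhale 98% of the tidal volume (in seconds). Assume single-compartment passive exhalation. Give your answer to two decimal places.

3.28

τ = R × C = 11.5 × 73 mL/cmH2O = 11.5 × 0.073 L/cmH2O = 0.8395 s.
Exhaled fraction f = 1 − e^(−t/τ) → t = −τ·ln(1 − f) = −0.8395·ln(0.02) = 3.284 s.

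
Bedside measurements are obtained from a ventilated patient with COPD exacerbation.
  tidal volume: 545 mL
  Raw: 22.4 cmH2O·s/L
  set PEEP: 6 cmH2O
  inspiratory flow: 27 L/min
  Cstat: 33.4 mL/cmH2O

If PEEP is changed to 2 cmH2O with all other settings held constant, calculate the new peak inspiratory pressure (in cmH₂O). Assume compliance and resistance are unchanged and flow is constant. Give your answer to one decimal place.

28.4

Flow: 27 L/min ÷ 60 = 0.45 L/s.
PIP = Vt/C + R·V̇ + PEEP (constant-flow equation of motion).
Only the baseline term changes: ΔPIP = ΔPEEP = 2 − 6 = -4.0 cmH2O.
Original PIP = 545/33.4 + 22.4×0.45 + 6 = 32.397 cmH2O; new PIP = 32.397 + (-4.0) = 28.397 cmH2O.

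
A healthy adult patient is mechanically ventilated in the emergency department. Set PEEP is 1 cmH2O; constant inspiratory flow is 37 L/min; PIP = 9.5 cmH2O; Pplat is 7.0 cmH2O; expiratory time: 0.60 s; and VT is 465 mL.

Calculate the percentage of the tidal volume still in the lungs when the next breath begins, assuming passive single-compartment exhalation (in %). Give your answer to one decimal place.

Flow: 37 L/min ÷ 60 = 0.6167 L/s.
R = (PIP − Pplat)/V̇ = (9.5 − 7.0) / 0.6167 = 2.5/0.6167 = 4.054 cmH2O·s/L.
C = Vt/(Pplat − PEEP) = 465.0 / (7.0 − 1) = 465.0/6.0 = 77.5 mL/cmH2O.
τ = R × C = 4.054 × 0.0775 L/cmH2O = 0.3142 s.
Fraction remaining at end-expiration = e^(−Te/τ) = e^(−0.60/0.3142) = 0.1481 → 14.81%.

14.8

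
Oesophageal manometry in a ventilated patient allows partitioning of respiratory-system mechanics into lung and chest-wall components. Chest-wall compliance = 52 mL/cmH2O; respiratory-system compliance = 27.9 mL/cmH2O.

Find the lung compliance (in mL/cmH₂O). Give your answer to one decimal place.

1/CL = 1/Crs − 1/Ccw.
1/CL = 1/27.9 − 1/52 = 0.01661.
CL = 60.205 mL/cmH2O.

60.2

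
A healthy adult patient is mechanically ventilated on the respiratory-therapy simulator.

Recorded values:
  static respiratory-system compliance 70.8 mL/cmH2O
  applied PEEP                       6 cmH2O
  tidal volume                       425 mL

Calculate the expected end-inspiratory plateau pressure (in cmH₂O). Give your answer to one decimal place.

12.0

Pplat = PEEP + Vt / Cstat = 6 + 425 / 70.8 = 6 + 6.003 = 12.003 cmH2O.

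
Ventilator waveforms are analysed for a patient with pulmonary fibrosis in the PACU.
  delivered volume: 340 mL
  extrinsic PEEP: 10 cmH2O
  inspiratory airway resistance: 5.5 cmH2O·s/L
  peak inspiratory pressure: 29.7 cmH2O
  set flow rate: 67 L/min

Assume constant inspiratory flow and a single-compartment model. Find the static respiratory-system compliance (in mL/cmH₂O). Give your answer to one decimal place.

Flow: 67 L/min ÷ 60 = 1.1167 L/s.
Equation of motion (constant flow): PIP = Vt/C + R·V̇ + PEEP.
Vt/C = PIP − R·V̇ − PEEP = 29.7 − 5.5×1.1167 − 10 = 29.7 − 6.142 − 10 = 13.558 cmH2O.
C = Vt / 13.558 = 340 / 13.558 = 25.077 mL/cmH2O.

25.1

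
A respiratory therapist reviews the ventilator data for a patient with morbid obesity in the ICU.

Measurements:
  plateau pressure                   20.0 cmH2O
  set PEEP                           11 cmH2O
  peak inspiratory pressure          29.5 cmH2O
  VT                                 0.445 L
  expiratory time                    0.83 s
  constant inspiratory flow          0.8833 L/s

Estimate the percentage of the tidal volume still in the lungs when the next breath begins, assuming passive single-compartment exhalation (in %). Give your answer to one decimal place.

R = (PIP − Pplat)/V̇ = (29.5 − 20.0) / 0.8833 = 9.5/0.8833 = 10.755 cmH2O·s/L.
C = Vt/(Pplat − PEEP) = 445.0 / (20.0 − 11) = 445.0/9.0 = 49.444 mL/cmH2O.
τ = R × C = 10.755 × 0.04944 L/cmH2O = 0.5317 s.
Fraction remaining at end-expiration = e^(−Te/τ) = e^(−0.83/0.5317) = 0.2099 → 20.99%.

21.0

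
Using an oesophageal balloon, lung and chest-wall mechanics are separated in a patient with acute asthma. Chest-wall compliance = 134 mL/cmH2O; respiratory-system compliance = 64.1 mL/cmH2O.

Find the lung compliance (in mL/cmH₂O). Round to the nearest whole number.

123

1/CL = 1/Crs − 1/Ccw.
1/CL = 1/64.1 − 1/134 = 0.008138.
CL = 122.88 mL/cmH2O.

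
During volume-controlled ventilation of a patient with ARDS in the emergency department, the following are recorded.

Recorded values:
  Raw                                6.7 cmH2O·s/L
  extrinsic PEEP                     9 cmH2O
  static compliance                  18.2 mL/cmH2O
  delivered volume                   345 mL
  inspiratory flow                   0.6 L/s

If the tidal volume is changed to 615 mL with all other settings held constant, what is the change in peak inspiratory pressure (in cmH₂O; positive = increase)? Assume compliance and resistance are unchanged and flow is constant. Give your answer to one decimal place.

14.8

PIP = Vt/C + R·V̇ + PEEP (constant-flow equation of motion).
Only the elastic term changes: ΔPIP = ΔVt / C = (615 − 345) / 18.2 = 14.835 cmH2O.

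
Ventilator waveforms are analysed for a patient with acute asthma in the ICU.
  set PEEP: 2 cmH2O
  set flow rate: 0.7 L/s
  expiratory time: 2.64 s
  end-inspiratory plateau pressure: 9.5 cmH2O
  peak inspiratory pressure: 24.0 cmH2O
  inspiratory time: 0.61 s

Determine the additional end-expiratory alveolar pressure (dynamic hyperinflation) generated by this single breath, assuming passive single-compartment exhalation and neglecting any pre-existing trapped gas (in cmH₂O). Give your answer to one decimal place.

0.8

Vt = flow × Ti = 0.7 L/s × 0.61 s × 1000 mL/L = 427.0 mL.
R = (PIP − Pplat)/V̇ = (24.0 − 9.5) / 0.7 = 14.5/0.7 = 20.714 cmH2O·s/L.
C = Vt/(Pplat − PEEP) = 427.0 / (9.5 − 2) = 427.0/7.5 = 56.933 mL/cmH2O.
τ = R × C = 20.714 × 0.05693 L/cmH2O = 1.179 s.
Fraction remaining = e^(−Te/τ) = e^(−2.64/1.179) = 0.1065; trapped volume = 427.0 × 0.1065 = 45.476 mL.
Additional alveolar pressure from trapping ≈ V_trapped / C = 45.476 / 56.933 = 0.7988 cmH2O.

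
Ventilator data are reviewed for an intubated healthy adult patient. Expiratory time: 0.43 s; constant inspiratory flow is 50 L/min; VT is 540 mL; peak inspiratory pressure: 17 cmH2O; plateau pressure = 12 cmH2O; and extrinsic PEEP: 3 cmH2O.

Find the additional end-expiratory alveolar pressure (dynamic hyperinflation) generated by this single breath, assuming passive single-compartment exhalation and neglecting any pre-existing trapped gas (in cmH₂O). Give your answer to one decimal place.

Flow: 50 L/min ÷ 60 = 0.8333 L/s.
R = (PIP − Pplat)/V̇ = (17 − 12) / 0.8333 = 5.0/0.8333 = 6.0 cmH2O·s/L.
C = Vt/(Pplat − PEEP) = 540.0 / (12 − 3) = 540.0/9.0 = 60.0 mL/cmH2O.
τ = R × C = 6.0 × 0.06 L/cmH2O = 0.36 s.
Fraction remaining = e^(−Te/τ) = e^(−0.43/0.36) = 0.3029; trapped volume = 540.0 × 0.3029 = 163.57 mL.
Additional alveolar pressure from trapping ≈ V_trapped / C = 163.57 / 60.0 = 2.726 cmH2O.

2.7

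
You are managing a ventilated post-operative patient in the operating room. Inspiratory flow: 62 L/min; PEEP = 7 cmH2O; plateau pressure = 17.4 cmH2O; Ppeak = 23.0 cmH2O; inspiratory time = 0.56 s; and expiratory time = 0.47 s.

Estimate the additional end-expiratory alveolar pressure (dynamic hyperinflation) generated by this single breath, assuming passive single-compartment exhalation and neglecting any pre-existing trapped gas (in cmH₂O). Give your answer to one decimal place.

Flow: 62 L/min ÷ 60 = 1.0333 L/s.
Vt = flow × Ti = 1.0333 L/s × 0.56 s × 1000 mL/L = 578.65 mL.
R = (PIP − Pplat)/V̇ = (23.0 − 17.4) / 1.0333 = 5.6/1.0333 = 5.42 cmH2O·s/L.
C = Vt/(Pplat − PEEP) = 578.65 / (17.4 − 7) = 578.65/10.4 = 55.639 mL/cmH2O.
τ = R × C = 5.42 × 0.05564 L/cmH2O = 0.3016 s.
Fraction remaining = e^(−Te/τ) = e^(−0.47/0.3016) = 0.2105; trapped volume = 578.65 × 0.2105 = 121.81 mL.
Additional alveolar pressure from trapping ≈ V_trapped / C = 121.81 / 55.639 = 2.189 cmH2O.

2.2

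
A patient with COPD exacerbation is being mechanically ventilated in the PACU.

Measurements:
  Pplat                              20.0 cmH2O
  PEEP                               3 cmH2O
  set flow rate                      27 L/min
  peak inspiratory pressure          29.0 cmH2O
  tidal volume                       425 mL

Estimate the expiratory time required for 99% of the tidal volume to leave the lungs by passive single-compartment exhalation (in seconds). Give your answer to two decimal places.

2.30

Flow: 27 L/min ÷ 60 = 0.45 L/s.
R = (PIP − Pplat)/V̇ = (29.0 − 20.0) / 0.45 = 9.0/0.45 = 20.0 cmH2O·s/L.
C = Vt/(Pplat − PEEP) = 425.0 / (20.0 − 3) = 425.0/17.0 = 25.0 mL/cmH2O.
τ = R × C = 20.0 × 0.025 L/cmH2O = 0.5 s.
t = −τ·ln(1 − 0.99) = −0.5·ln(0.01) = 2.303 s.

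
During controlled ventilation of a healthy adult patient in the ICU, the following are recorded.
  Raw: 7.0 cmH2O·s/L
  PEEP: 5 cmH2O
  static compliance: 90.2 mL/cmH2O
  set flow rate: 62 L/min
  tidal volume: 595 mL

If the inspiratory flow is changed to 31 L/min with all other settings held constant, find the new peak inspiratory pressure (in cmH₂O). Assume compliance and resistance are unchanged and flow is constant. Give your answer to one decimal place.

15.2

Flow: 62 L/min ÷ 60 = 1.0333 L/s.
New flow: 31 L/min ÷ 60 = 0.5167 L/s.
PIP = Vt/C + R·V̇ + PEEP (constant-flow equation of motion).
Only the resistive term changes: ΔPIP = R × ΔV̇ = 7.0 × (0.5167 − 1.0333) = 7.0 × -0.5166 = -3.616 cmH2O.
Original PIP = 595/90.2 + 7.0×1.0333 + 5 = 18.83 cmH2O; new PIP = 18.83 + (-3.616) = 15.214 cmH2O.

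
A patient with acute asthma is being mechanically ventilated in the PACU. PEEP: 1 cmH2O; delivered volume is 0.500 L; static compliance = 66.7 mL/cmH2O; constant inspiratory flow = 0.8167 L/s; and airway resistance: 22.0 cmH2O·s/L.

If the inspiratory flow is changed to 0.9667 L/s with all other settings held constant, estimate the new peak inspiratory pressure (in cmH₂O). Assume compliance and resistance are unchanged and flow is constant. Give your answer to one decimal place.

29.8

PIP = Vt/C + R·V̇ + PEEP (constant-flow equation of motion).
Only the resistive term changes: ΔPIP = R × ΔV̇ = 22.0 × (0.9667 − 0.8167) = 22.0 × 0.15 = 3.3 cmH2O.
Original PIP = 500/66.7 + 22.0×0.8167 + 1 = 26.464 cmH2O; new PIP = 26.464 + (3.3) = 29.764 cmH2O.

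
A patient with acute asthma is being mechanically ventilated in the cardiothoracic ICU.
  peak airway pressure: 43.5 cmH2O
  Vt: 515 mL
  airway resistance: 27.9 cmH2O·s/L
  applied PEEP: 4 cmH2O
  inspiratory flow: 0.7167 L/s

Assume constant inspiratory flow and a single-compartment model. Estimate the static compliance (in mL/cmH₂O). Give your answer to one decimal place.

26.4

Equation of motion (constant flow): PIP = Vt/C + R·V̇ + PEEP.
Vt/C = PIP − R·V̇ − PEEP = 43.5 − 27.9×0.7167 − 4 = 43.5 − 19.996 − 4 = 19.504 cmH2O.
C = Vt / 19.504 = 515 / 19.504 = 26.405 mL/cmH2O.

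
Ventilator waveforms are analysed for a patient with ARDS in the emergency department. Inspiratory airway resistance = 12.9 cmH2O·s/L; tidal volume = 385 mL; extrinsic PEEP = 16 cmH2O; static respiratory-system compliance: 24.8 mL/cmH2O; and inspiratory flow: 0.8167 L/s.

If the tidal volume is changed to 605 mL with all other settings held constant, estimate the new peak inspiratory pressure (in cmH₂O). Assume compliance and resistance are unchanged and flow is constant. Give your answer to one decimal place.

PIP = Vt/C + R·V̇ + PEEP (constant-flow equation of motion).
Only the elastic term changes: ΔPIP = ΔVt / C = (605 − 385) / 24.8 = 8.871 cmH2O.
Original PIP = 385/24.8 + 12.9×0.8167 + 16 = 42.06 cmH2O; new PIP = 42.06 + (8.871) = 50.931 cmH2O.

50.9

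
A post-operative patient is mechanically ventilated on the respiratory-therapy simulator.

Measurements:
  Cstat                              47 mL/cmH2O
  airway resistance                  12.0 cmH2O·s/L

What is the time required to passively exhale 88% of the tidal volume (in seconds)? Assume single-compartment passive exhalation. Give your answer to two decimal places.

1.20

τ = R × C = 12.0 × 47 mL/cmH2O = 12.0 × 0.047 L/cmH2O = 0.564 s.
Exhaled fraction f = 1 − e^(−t/τ) → t = −τ·ln(1 − f) = −0.564·ln(0.12) = 1.196 s.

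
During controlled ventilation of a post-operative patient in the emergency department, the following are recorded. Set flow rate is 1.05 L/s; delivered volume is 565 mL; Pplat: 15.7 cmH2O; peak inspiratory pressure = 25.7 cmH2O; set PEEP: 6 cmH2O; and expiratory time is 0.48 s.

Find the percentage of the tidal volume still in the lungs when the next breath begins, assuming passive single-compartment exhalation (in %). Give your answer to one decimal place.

42.1

R = (PIP − Pplat)/V̇ = (25.7 − 15.7) / 1.05 = 10.0/1.05 = 9.524 cmH2O·s/L.
C = Vt/(Pplat − PEEP) = 565.0 / (15.7 − 6) = 565.0/9.7 = 58.247 mL/cmH2O.
τ = R × C = 9.524 × 0.05825 L/cmH2O = 0.5548 s.
Fraction remaining at end-expiration = e^(−Te/τ) = e^(−0.48/0.5548) = 0.421 → 42.1%.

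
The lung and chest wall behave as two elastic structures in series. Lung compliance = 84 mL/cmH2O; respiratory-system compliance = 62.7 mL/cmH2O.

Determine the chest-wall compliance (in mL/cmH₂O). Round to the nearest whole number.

1/Ccw = 1/Crs − 1/CL.
1/Ccw = 1/62.7 − 1/84 = 0.004044.
Ccw = 247.28 mL/cmH2O.

247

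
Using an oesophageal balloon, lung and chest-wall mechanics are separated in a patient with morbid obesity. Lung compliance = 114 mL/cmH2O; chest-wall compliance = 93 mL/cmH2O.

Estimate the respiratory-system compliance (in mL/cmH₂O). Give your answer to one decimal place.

Lung and chest wall are elastances in series: 1/Crs = 1/CL + 1/Ccw.
1/Crs = 1/114 + 1/93 = 0.01952.
Crs = 51.23 mL/cmH2O.

51.2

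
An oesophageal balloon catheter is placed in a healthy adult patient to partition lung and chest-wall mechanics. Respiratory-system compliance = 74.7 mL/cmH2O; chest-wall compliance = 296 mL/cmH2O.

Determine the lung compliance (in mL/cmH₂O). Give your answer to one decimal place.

1/CL = 1/Crs − 1/Ccw.
1/CL = 1/74.7 − 1/296 = 0.01001.
CL = 99.9 mL/cmH2O.

99.9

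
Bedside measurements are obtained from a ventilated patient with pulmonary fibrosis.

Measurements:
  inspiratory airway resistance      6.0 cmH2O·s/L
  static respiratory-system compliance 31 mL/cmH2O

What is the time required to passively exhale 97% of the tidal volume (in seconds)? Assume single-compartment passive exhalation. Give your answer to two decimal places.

τ = R × C = 6.0 × 31 mL/cmH2O = 6.0 × 0.031 L/cmH2O = 0.186 s.
Exhaled fraction f = 1 − e^(−t/τ) → t = −τ·ln(1 − f) = −0.186·ln(0.03) = 0.6522 s.

0.65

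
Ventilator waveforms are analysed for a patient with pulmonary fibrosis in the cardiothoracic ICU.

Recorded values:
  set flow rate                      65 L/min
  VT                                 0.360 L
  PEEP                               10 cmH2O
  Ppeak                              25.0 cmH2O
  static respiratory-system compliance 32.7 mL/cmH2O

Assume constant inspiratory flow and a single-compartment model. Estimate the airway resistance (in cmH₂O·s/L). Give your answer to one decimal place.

Flow: 65 L/min ÷ 60 = 1.0833 L/s.
Equation of motion (constant flow): PIP = Vt/C + R·V̇ + PEEP.
R·V̇ = PIP − Vt/C − PEEP = 25.0 − 360/32.7 − 10 = 25.0 − 11.009 − 10 = 3.991 cmH2O.
R = 3.991 / 1.0833 = 3.684 cmH2O·s/L.

3.7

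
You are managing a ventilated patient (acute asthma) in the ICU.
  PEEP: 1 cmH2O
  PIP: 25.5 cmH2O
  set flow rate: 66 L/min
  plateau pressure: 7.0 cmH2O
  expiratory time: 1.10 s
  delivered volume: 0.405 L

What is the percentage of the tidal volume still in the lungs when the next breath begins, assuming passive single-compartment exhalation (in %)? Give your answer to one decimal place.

37.9

Flow: 66 L/min ÷ 60 = 1.1 L/s.
R = (PIP − Pplat)/V̇ = (25.5 − 7.0) / 1.1 = 18.5/1.1 = 16.818 cmH2O·s/L.
C = Vt/(Pplat − PEEP) = 405.0 / (7.0 − 1) = 405.0/6.0 = 67.5 mL/cmH2O.
τ = R × C = 16.818 × 0.0675 L/cmH2O = 1.135 s.
Fraction remaining at end-expiration = e^(−Te/τ) = e^(−1.10/1.135) = 0.3794 → 37.94%.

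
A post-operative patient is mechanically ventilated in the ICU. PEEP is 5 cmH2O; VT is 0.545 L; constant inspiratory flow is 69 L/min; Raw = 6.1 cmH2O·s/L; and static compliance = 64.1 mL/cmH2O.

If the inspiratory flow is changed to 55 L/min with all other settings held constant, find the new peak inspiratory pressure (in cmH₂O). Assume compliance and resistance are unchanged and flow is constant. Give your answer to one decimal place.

19.1

Flow: 69 L/min ÷ 60 = 1.15 L/s.
New flow: 55 L/min ÷ 60 = 0.9167 L/s.
PIP = Vt/C + R·V̇ + PEEP (constant-flow equation of motion).
Only the resistive term changes: ΔPIP = R × ΔV̇ = 6.1 × (0.9167 − 1.15) = 6.1 × -0.2333 = -1.423 cmH2O.
Original PIP = 545/64.1 + 6.1×1.15 + 5 = 20.517 cmH2O; new PIP = 20.517 + (-1.423) = 19.094 cmH2O.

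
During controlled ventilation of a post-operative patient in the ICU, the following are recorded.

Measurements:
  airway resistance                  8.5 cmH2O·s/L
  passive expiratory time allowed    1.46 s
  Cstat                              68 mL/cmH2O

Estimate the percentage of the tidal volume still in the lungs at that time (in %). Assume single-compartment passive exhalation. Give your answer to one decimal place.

τ = R × C = 8.5 × 68 mL/cmH2O = 8.5 × 0.068 L/cmH2O = 0.578 s.
Passive exhalation: V(t)/V₀ = e^(−t/τ) = e^(−1.46/0.578) = 0.07998.
Fraction remaining = 0.07998 → 7.998%.

8.0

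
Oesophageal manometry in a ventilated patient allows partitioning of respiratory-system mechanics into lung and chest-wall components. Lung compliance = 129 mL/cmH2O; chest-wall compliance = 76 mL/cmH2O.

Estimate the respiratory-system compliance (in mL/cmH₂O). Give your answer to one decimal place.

Lung and chest wall are elastances in series: 1/Crs = 1/CL + 1/Ccw.
1/Crs = 1/129 + 1/76 = 0.02091.
Crs = 47.824 mL/cmH2O.

47.8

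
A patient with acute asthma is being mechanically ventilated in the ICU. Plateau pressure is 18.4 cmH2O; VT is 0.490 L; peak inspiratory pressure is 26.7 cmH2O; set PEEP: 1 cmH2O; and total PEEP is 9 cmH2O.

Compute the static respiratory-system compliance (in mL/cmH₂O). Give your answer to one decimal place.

End-expiratory occlusion gives total PEEP = 9 cmH2O (intrinsic PEEP = 9 − 1 = 8). Use total PEEP for the elastic gradient.
Cstat = Vt / (Pplat − PEEPtotal) = 490 / (18.4 − 9) = 490 / 9.4 = 52.128 mL/cmH2O.

52.1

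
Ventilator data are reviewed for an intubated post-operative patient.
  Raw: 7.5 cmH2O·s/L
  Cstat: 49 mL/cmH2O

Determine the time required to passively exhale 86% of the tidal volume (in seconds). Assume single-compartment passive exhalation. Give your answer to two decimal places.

0.72

τ = R × C = 7.5 × 49 mL/cmH2O = 7.5 × 0.049 L/cmH2O = 0.3675 s.
Exhaled fraction f = 1 − e^(−t/τ) → t = −τ·ln(1 − f) = −0.3675·ln(0.14) = 0.7225 s.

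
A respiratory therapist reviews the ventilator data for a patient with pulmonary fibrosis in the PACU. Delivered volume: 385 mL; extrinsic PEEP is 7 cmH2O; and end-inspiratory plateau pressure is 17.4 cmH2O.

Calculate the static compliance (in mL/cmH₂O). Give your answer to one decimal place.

37.0

Cstat = Vt / (Pplat − PEEP) = 385 / (17.4 − 7) = 385 / 10.4 = 37.019 mL/cmH2O.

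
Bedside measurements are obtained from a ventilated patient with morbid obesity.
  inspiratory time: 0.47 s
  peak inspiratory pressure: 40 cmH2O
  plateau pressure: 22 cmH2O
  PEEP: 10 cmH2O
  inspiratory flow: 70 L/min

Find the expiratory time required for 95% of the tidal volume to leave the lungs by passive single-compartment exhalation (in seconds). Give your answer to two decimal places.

Flow: 70 L/min ÷ 60 = 1.1667 L/s.
Vt = flow × Ti = 1.1667 L/s × 0.47 s × 1000 mL/L = 548.35 mL.
R = (PIP − Pplat)/V̇ = (40 − 22) / 1.1667 = 18.0/1.1667 = 15.428 cmH2O·s/L.
C = Vt/(Pplat − PEEP) = 548.35 / (22 − 10) = 548.35/12.0 = 45.696 mL/cmH2O.
τ = R × C = 15.428 × 0.0457 L/cmH2O = 0.7051 s.
t = −τ·ln(1 − 0.95) = −0.7051·ln(0.05) = 2.112 s.

2.11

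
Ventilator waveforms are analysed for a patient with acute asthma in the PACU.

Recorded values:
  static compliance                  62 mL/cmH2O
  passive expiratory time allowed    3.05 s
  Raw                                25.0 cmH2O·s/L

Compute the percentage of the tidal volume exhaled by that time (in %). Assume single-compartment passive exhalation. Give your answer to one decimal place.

86.0

τ = R × C = 25.0 × 62 mL/cmH2O = 25.0 × 0.062 L/cmH2O = 1.55 s.
Passive exhalation: V(t)/V₀ = e^(−t/τ) = e^(−3.05/1.55) = 0.1398.
Fraction exhaled = 1 − 0.1398 = 0.8602 → 86.02%.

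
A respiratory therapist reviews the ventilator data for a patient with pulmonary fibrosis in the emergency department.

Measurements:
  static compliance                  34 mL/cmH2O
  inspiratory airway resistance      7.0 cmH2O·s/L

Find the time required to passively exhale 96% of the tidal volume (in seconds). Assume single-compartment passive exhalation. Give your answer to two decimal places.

0.77

τ = R × C = 7.0 × 34 mL/cmH2O = 7.0 × 0.034 L/cmH2O = 0.238 s.
Exhaled fraction f = 1 − e^(−t/τ) → t = −τ·ln(1 − f) = −0.238·ln(0.04) = 0.7661 s.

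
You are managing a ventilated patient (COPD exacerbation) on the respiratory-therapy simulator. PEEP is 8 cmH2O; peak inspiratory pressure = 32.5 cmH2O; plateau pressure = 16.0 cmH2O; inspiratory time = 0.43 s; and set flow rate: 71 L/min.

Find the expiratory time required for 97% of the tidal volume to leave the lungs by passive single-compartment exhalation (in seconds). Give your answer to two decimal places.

3.11

Flow: 71 L/min ÷ 60 = 1.1833 L/s.
Vt = flow × Ti = 1.1833 L/s × 0.43 s × 1000 mL/L = 508.82 mL.
R = (PIP − Pplat)/V̇ = (32.5 − 16.0) / 1.1833 = 16.5/1.1833 = 13.944 cmH2O·s/L.
C = Vt/(Pplat − PEEP) = 508.82 / (16.0 − 8) = 508.82/8.0 = 63.603 mL/cmH2O.
τ = R × C = 13.944 × 0.0636 L/cmH2O = 0.8868 s.
t = −τ·ln(1 − 0.97) = −0.8868·ln(0.03) = 3.11 s.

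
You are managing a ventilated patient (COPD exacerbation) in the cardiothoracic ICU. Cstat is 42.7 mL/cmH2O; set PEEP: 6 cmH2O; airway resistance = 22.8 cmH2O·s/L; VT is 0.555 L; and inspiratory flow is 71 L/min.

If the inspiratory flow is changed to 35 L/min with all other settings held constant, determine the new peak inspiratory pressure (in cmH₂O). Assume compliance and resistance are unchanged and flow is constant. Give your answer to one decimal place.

32.3

Flow: 71 L/min ÷ 60 = 1.1833 L/s.
New flow: 35 L/min ÷ 60 = 0.5833 L/s.
PIP = Vt/C + R·V̇ + PEEP (constant-flow equation of motion).
Only the resistive term changes: ΔPIP = R × ΔV̇ = 22.8 × (0.5833 − 1.1833) = 22.8 × -0.6 = -13.68 cmH2O.
Original PIP = 555/42.7 + 22.8×1.1833 + 6 = 45.977 cmH2O; new PIP = 45.977 + (-13.68) = 32.297 cmH2O.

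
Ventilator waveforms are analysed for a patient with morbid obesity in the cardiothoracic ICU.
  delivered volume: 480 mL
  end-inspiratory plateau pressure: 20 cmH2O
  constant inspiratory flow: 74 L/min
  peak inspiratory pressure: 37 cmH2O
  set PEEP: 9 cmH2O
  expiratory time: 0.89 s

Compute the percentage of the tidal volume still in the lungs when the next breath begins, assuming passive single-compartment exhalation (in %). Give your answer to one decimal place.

Flow: 74 L/min ÷ 60 = 1.2333 L/s.
R = (PIP − Pplat)/V̇ = (37 − 20) / 1.2333 = 17.0/1.2333 = 13.784 cmH2O·s/L.
C = Vt/(Pplat − PEEP) = 480.0 / (20 − 9) = 480.0/11.0 = 43.636 mL/cmH2O.
τ = R × C = 13.784 × 0.04364 L/cmH2O = 0.6015 s.
Fraction remaining at end-expiration = e^(−Te/τ) = e^(−0.89/0.6015) = 0.2277 → 22.77%.

22.8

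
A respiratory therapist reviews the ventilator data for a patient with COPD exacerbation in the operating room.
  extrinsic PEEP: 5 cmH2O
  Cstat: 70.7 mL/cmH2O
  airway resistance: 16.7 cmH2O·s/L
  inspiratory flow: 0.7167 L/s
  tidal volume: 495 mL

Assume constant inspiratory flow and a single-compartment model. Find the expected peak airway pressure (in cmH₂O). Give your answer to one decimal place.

24.0

Equation of motion (constant flow): PIP = Vt/C + R·V̇ + PEEP.
PIP = 495/70.7 + 16.7×0.7167 + 5 = 7.001 + 11.969 + 5 = 23.97 cmH2O.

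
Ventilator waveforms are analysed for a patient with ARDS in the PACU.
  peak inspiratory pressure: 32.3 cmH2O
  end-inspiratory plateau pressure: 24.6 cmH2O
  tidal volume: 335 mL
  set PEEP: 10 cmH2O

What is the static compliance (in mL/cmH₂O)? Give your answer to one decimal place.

22.9

Cstat = Vt / (Pplat − PEEP) = 335 / (24.6 − 10) = 335 / 14.6 = 22.945 mL/cmH2O.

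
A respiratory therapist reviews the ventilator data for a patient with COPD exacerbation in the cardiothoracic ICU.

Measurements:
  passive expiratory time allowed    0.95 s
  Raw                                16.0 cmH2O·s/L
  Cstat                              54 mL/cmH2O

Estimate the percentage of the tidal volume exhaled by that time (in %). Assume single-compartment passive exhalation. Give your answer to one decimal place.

66.7

τ = R × C = 16.0 × 54 mL/cmH2O = 16.0 × 0.054 L/cmH2O = 0.864 s.
Passive exhalation: V(t)/V₀ = e^(−t/τ) = e^(−0.95/0.864) = 0.333.
Fraction exhaled = 1 − 0.333 = 0.667 → 66.7%.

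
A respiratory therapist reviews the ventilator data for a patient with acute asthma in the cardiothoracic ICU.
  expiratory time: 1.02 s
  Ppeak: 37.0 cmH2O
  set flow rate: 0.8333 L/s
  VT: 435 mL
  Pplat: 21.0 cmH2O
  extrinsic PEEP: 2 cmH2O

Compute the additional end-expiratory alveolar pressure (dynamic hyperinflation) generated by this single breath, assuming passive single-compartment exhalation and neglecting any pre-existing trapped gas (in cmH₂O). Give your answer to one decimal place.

1.9

R = (PIP − Pplat)/V̇ = (37.0 − 21.0) / 0.8333 = 16.0/0.8333 = 19.201 cmH2O·s/L.
C = Vt/(Pplat − PEEP) = 435.0 / (21.0 − 2) = 435.0/19.0 = 22.895 mL/cmH2O.
τ = R × C = 19.201 × 0.0229 L/cmH2O = 0.4397 s.
Fraction remaining = e^(−Te/τ) = e^(−1.02/0.4397) = 0.0983; trapped volume = 435.0 × 0.0983 = 42.761 mL.
Additional alveolar pressure from trapping ≈ V_trapped / C = 42.761 / 22.895 = 1.868 cmH2O.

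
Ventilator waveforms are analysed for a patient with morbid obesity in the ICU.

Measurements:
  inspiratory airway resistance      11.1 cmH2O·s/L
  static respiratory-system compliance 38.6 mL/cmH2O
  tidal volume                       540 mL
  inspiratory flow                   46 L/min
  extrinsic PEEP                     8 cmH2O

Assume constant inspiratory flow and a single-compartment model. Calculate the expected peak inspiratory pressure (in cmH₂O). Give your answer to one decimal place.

30.5

Flow: 46 L/min ÷ 60 = 0.7667 L/s.
Equation of motion (constant flow): PIP = Vt/C + R·V̇ + PEEP.
PIP = 540/38.6 + 11.1×0.7667 + 8 = 13.99 + 8.51 + 8 = 30.5 cmH2O.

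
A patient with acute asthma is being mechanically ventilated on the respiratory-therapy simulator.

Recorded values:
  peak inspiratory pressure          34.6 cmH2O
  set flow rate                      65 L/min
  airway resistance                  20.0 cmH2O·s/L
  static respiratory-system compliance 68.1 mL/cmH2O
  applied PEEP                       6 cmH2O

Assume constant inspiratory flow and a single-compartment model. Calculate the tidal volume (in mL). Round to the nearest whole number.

472

Flow: 65 L/min ÷ 60 = 1.0833 L/s.
Equation of motion (constant flow): PIP = Vt/C + R·V̇ + PEEP.
Vt/C = PIP − R·V̇ − PEEP = 34.6 − 21.666 − 6 = 6.934 cmH2O.
Vt = C × 6.934 = 68.1 × 6.934 = 472.21 mL.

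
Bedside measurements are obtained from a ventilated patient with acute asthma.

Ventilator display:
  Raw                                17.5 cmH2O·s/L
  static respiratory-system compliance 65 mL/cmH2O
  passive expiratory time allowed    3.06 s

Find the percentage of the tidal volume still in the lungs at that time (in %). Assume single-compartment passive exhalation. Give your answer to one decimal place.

τ = R × C = 17.5 × 65 mL/cmH2O = 17.5 × 0.065 L/cmH2O = 1.138 s.
Passive exhalation: V(t)/V₀ = e^(−t/τ) = e^(−3.06/1.138) = 0.06795.
Fraction remaining = 0.06795 → 6.795%.

6.8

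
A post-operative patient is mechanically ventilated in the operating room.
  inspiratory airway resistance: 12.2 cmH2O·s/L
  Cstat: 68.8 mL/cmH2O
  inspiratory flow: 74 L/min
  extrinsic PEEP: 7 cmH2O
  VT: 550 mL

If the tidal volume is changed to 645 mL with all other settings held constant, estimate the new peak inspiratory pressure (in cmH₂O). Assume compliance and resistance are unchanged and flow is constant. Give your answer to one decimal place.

31.4

Flow: 74 L/min ÷ 60 = 1.2333 L/s.
PIP = Vt/C + R·V̇ + PEEP (constant-flow equation of motion).
Only the elastic term changes: ΔPIP = ΔVt / C = (645 − 550) / 68.8 = 1.381 cmH2O.
Original PIP = 550/68.8 + 12.2×1.2333 + 7 = 30.04 cmH2O; new PIP = 30.04 + (1.381) = 31.421 cmH2O.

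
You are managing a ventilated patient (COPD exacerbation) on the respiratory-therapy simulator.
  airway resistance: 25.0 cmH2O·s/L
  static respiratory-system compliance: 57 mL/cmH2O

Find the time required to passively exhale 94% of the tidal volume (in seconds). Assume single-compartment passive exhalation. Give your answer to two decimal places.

τ = R × C = 25.0 × 57 mL/cmH2O = 25.0 × 0.057 L/cmH2O = 1.425 s.
Exhaled fraction f = 1 − e^(−t/τ) → t = −τ·ln(1 − f) = −1.425·ln(0.06) = 4.009 s.

4.01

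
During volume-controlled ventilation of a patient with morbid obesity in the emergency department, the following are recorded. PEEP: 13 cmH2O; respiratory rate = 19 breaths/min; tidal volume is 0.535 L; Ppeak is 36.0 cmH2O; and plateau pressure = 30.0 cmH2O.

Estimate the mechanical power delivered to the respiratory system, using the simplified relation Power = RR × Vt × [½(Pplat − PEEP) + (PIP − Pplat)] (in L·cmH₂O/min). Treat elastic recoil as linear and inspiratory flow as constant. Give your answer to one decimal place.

147.4

Per-breath work = Vt × [½(Pplat−PEEP) + (PIP−Pplat)] = 0.535 × [0.5×17.0 + 6.0] = 0.535 × 14.5 = 7.758 L·cmH2O.
Power = 19 × 7.758 = 147.4 L·cmH2O/min.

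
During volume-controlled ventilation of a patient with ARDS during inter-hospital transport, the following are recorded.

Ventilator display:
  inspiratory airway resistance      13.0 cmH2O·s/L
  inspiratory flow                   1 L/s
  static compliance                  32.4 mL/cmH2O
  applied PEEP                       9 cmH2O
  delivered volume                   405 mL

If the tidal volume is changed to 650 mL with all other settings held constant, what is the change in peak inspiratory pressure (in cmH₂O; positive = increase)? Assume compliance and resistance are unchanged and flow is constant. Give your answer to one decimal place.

7.6

PIP = Vt/C + R·V̇ + PEEP (constant-flow equation of motion).
Only the elastic term changes: ΔPIP = ΔVt / C = (650 − 405) / 32.4 = 7.562 cmH2O.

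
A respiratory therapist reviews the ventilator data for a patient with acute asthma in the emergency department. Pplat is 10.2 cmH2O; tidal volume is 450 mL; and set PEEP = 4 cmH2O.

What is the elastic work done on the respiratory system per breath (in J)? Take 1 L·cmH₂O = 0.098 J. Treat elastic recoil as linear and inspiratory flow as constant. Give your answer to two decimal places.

Elastic work ≈ ½ × (Pplat − PEEP) × Vt = 0.5 × (10.2 − 4) × 0.450 L = 0.5 × 6.2 × 0.450 = 1.395 L·cmH2O.
× 0.098 J/(L·cmH2O) → 0.1367 J.

0.14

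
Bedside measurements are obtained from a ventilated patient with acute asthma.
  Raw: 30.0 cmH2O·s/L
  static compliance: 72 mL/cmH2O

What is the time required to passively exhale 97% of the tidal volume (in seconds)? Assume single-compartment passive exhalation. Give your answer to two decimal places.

7.57

τ = R × C = 30.0 × 72 mL/cmH2O = 30.0 × 0.072 L/cmH2O = 2.16 s.
Exhaled fraction f = 1 − e^(−t/τ) → t = −τ·ln(1 − f) = −2.16·ln(0.03) = 7.574 s.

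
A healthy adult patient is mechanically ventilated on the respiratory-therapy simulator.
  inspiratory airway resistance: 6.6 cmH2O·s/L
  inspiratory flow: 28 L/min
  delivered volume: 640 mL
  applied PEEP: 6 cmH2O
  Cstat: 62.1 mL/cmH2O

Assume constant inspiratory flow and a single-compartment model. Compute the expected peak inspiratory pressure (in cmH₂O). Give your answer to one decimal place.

19.4

Flow: 28 L/min ÷ 60 = 0.4667 L/s.
Equation of motion (constant flow): PIP = Vt/C + R·V̇ + PEEP.
PIP = 640/62.1 + 6.6×0.4667 + 6 = 10.306 + 3.08 + 6 = 19.386 cmH2O.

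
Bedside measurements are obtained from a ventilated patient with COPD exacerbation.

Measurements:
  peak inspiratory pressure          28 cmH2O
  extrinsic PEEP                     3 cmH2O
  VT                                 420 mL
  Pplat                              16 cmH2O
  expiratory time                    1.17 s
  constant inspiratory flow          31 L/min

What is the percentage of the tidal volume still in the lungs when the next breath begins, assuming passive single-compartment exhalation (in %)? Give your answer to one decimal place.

Flow: 31 L/min ÷ 60 = 0.5167 L/s.
R = (PIP − Pplat)/V̇ = (28 − 16) / 0.5167 = 12.0/0.5167 = 23.224 cmH2O·s/L.
C = Vt/(Pplat − PEEP) = 420.0 / (16 − 3) = 420.0/13.0 = 32.308 mL/cmH2O.
τ = R × C = 23.224 × 0.03231 L/cmH2O = 0.7504 s.
Fraction remaining at end-expiration = e^(−Te/τ) = e^(−1.17/0.7504) = 0.2103 → 21.03%.

21.0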